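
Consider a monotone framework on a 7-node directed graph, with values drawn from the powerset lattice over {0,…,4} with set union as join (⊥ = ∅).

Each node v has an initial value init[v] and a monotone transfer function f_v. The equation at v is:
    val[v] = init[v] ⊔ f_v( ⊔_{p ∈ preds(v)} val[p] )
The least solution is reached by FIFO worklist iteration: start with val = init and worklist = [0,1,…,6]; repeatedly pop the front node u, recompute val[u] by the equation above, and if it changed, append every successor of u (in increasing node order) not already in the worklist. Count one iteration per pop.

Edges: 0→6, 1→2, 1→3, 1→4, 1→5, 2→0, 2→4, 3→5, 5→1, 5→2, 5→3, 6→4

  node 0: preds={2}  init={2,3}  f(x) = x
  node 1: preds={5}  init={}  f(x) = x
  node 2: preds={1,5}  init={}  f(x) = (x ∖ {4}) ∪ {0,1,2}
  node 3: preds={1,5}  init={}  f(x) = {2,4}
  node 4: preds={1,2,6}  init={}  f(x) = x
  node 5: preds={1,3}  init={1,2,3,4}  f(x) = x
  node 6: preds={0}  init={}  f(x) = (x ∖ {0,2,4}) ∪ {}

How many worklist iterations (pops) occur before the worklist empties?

Trace (11 dequeues):
  [1] u=0 | in {} | out {2,3} | ==
  [2] u=1 | in {1,2,3,4} | out {1,2,3,4} | prev {} | push {}
  [3] u=2 | in {1,2,3,4} | out {0,1,2,3} | prev {} | push {0}
  [4] u=3 | in {1,2,3,4} | out {2,4} | prev {} | push {}
  [5] u=4 | in {0,1,2,3,4} | out {0,1,2,3,4} | prev {} | push {}
  [6] u=5 | in {1,2,3,4} | out {1,2,3,4} | ==
  [7] u=6 | in {2,3} | out {3} | prev {} | push {4}
  [8] u=0 | in {0,1,2,3} | out {0,1,2,3} | prev {2,3} | push {6}
  [9] u=4 | in {0,1,2,3,4} | out {0,1,2,3,4} | ==
  [10] u=6 | in {0,1,2,3} | out {1,3} | prev {3} | push {4}
  [11] u=4 | in {0,1,2,3,4} | out {0,1,2,3,4} | ==

Converged values:
  [0] {0,1,2,3}
  [1] {1,2,3,4}
  [2] {0,1,2,3}
  [3] {2,4}
  [4] {0,1,2,3,4}
  [5] {1,2,3,4}
  [6] {1,3}

11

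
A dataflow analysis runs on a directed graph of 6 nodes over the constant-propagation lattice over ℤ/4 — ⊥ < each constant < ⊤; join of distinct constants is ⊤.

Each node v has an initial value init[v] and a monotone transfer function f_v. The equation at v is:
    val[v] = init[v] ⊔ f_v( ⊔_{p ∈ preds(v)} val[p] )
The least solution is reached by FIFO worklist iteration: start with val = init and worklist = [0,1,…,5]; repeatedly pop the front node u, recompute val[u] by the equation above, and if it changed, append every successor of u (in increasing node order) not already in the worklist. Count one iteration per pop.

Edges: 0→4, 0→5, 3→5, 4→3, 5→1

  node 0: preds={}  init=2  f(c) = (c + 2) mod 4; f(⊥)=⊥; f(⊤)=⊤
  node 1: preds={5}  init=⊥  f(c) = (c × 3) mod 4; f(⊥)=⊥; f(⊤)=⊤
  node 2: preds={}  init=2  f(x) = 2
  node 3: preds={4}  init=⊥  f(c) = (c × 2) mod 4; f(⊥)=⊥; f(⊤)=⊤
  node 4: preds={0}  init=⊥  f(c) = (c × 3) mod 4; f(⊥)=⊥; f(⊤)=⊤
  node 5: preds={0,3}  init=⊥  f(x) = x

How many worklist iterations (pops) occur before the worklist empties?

10

Trace (10 dequeues):
  [1] u=0 | in ⊥ | out 2 | ==
  [2] u=1 | in ⊥ | out ⊥ | ==
  [3] u=2 | in ⊥ | out 2 | ==
  [4] u=3 | in ⊥ | out ⊥ | ==
  [5] u=4 | in 2 | out 2 | prev ⊥ | push {3}
  [6] u=5 | in 2 | out 2 | prev ⊥ | push {1}
  [7] u=3 | in 2 | out 0 | prev ⊥ | push {5}
  [8] u=1 | in 2 | out 2 | prev ⊥ | push {}
  [9] u=5 | in ⊤ | out ⊤ | prev 2 | push {1}
  [10] u=1 | in ⊤ | out ⊤ | prev 2 | push {}

Converged values:
  [0] 2
  [1] ⊤
  [2] 2
  [3] 0
  [4] 2
  [5] ⊤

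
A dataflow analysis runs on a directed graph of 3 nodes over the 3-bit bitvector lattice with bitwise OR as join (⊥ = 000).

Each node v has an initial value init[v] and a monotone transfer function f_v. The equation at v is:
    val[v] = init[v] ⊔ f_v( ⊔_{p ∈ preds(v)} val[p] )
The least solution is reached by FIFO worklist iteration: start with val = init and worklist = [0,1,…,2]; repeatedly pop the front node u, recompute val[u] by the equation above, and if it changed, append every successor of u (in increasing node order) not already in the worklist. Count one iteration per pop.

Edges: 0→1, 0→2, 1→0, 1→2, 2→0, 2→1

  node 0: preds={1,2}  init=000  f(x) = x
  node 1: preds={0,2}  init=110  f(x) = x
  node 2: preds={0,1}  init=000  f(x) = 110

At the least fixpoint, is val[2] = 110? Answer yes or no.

yes

Trace (5 dequeues):
  [1] u=0 | in 110 | out 110 | prev 000 | push {}
  [2] u=1 | in 110 | out 110 | ==
  [3] u=2 | in 110 | out 110 | prev 000 | push {0,1}
  [4] u=0 | in 110 | out 110 | ==
  [5] u=1 | in 110 | out 110 | ==

Converged values:
  [0] 110
  [1] 110
  [2] 110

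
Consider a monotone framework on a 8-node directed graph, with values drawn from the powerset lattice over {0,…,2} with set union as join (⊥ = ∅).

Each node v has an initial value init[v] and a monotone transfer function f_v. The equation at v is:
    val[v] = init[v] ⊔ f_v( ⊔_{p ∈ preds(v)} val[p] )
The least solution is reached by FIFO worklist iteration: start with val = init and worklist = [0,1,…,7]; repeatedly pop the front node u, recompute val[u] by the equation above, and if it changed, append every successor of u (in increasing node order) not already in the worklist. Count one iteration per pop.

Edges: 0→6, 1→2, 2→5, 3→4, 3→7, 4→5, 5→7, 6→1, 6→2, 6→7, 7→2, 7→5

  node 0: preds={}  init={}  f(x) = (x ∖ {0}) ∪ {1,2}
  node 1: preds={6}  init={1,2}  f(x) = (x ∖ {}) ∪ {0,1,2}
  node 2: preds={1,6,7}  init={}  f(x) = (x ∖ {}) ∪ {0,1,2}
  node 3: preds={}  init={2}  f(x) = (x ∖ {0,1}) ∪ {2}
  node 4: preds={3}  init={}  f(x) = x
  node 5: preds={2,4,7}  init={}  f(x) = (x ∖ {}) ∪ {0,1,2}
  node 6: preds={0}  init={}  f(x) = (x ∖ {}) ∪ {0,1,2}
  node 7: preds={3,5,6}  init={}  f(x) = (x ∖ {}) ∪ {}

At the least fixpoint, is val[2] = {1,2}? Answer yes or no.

Worklist (11 pops):
  #1 pop 0: in={} → {1,2} (was {}); enqueue []
  #2 pop 1: in={} → {0,1,2} (was {1,2}); enqueue []
  #3 pop 2: in={0,1,2} → {0,1,2} (was {}); enqueue []
  #4 pop 3: in={} → {2} (no change)
  #5 pop 4: in={2} → {2} (was {}); enqueue []
  #6 pop 5: in={0,1,2} → {0,1,2} (was {}); enqueue []
  #7 pop 6: in={1,2} → {0,1,2} (was {}); enqueue [1,2]
  #8 pop 7: in={0,1,2} → {0,1,2} (was {}); enqueue [5]
  #9 pop 1: in={0,1,2} → {0,1,2} (no change)
  #10 pop 2: in={0,1,2} → {0,1,2} (no change)
  #11 pop 5: in={0,1,2} → {0,1,2} (no change)

Fixpoint:
  val[0] = {1,2}
  val[1] = {0,1,2}
  val[2] = {0,1,2}
  val[3] = {2}
  val[4] = {2}
  val[5] = {0,1,2}
  val[6] = {0,1,2}
  val[7] = {0,1,2}

no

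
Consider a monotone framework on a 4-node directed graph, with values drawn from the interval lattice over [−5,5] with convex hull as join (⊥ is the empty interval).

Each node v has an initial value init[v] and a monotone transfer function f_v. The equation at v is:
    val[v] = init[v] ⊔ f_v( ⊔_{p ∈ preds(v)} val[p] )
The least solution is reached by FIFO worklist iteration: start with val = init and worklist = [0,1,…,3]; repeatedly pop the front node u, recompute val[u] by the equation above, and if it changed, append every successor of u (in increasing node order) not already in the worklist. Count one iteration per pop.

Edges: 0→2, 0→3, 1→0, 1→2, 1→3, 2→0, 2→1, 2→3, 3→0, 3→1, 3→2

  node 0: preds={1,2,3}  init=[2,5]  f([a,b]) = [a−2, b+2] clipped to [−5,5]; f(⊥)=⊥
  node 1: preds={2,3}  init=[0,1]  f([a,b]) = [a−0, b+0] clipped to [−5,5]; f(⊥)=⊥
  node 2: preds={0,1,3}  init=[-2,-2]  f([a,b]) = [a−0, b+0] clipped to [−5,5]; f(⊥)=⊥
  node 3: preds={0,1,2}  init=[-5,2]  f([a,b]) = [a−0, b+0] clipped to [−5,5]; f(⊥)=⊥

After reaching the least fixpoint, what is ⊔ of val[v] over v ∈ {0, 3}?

Trace (9 dequeues):
  [1] u=0 | in [-5,2] | out [-5,5] | prev [2,5] | push {}
  [2] u=1 | in [-5,2] | out [-5,2] | prev [0,1] | push {0}
  [3] u=2 | in [-5,5] | out [-5,5] | prev [-2,-2] | push {1}
  [4] u=3 | in [-5,5] | out [-5,5] | prev [-5,2] | push {2}
  [5] u=0 | in [-5,5] | out [-5,5] | ==
  [6] u=1 | in [-5,5] | out [-5,5] | prev [-5,2] | push {0,3}
  [7] u=2 | in [-5,5] | out [-5,5] | ==
  [8] u=0 | in [-5,5] | out [-5,5] | ==
  [9] u=3 | in [-5,5] | out [-5,5] | ==

Converged values:
  [0] [-5,5]
  [1] [-5,5]
  [2] [-5,5]
  [3] [-5,5]

[-5,5]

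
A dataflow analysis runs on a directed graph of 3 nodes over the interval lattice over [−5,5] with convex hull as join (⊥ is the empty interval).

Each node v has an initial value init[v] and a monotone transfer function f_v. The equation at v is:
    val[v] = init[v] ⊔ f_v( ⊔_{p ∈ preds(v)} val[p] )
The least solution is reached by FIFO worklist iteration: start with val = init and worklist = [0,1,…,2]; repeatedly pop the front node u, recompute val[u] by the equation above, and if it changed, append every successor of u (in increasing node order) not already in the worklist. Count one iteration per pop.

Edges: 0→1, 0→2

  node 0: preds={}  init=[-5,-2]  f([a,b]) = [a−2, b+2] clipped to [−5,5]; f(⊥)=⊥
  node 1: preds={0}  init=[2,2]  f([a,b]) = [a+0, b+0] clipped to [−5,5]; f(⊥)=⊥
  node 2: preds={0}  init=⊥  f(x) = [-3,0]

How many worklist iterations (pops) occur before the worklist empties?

3

Iteration log — 3 steps:
  step 1. node 0  ⊔preds=⊥  new=[-5,-2]  stable
  step 2. node 1  ⊔preds=[-5,-2]  new=[-5,2]  old=[2,2]  +wl: 
  step 3. node 2  ⊔preds=[-5,-2]  new=[-3,0]  old=⊥  +wl: 

Least fixpoint reached:
  node 0: [-5,-2]
  node 1: [-5,2]
  node 2: [-3,0]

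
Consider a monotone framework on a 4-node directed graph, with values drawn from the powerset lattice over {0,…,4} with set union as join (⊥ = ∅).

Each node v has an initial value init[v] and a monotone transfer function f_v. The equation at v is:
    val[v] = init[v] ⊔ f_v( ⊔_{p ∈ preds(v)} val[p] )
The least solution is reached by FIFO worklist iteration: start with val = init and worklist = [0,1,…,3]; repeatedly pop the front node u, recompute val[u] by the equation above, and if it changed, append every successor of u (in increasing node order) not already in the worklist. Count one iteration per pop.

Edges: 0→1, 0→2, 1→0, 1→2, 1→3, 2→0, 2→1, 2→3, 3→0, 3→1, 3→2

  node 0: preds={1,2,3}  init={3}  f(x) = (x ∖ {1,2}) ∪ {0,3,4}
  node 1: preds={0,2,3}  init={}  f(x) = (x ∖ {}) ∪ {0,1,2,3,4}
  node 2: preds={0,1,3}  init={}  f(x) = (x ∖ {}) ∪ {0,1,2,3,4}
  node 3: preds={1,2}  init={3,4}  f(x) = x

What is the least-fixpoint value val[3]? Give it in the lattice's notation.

{0,1,2,3,4}

Iteration log — 7 steps:
  step 1. node 0  ⊔preds={3,4}  new={0,3,4}  old={3}  +wl: 
  step 2. node 1  ⊔preds={0,3,4}  new={0,1,2,3,4}  old={}  +wl: 0
  step 3. node 2  ⊔preds={0,1,2,3,4}  new={0,1,2,3,4}  old={}  +wl: 1
  step 4. node 3  ⊔preds={0,1,2,3,4}  new={0,1,2,3,4}  old={3,4}  +wl: 2
  step 5. node 0  ⊔preds={0,1,2,3,4}  new={0,3,4}  stable
  step 6. node 1  ⊔preds={0,1,2,3,4}  new={0,1,2,3,4}  stable
  step 7. node 2  ⊔preds={0,1,2,3,4}  new={0,1,2,3,4}  stable

Least fixpoint reached:
  node 0: {0,3,4}
  node 1: {0,1,2,3,4}
  node 2: {0,1,2,3,4}
  node 3: {0,1,2,3,4}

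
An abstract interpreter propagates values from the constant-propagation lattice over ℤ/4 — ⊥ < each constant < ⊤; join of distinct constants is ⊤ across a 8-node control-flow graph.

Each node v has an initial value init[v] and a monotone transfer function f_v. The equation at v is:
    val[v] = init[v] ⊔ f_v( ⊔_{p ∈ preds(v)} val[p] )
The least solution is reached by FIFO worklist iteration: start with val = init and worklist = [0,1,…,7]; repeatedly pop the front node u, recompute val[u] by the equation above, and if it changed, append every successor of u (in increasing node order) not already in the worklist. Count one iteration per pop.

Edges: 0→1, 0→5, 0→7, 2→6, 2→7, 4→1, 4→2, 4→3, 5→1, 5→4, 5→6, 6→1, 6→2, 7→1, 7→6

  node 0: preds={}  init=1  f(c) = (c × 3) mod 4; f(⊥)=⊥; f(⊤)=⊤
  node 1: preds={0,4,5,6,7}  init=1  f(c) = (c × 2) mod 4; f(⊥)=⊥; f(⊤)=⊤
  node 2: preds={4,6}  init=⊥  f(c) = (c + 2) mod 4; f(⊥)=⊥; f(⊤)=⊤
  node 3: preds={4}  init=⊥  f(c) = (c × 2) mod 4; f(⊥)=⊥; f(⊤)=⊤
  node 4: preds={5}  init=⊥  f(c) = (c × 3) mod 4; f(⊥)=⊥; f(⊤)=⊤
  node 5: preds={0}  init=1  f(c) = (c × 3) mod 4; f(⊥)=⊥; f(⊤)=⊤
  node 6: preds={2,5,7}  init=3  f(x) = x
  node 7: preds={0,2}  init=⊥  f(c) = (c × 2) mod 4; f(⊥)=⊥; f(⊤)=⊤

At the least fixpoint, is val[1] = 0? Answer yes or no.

no

Worklist (18 pops):
  #1 pop 0: in=⊥ → 1 (no change)
  #2 pop 1: in=⊤ → ⊤ (was 1); enqueue []
  #3 pop 2: in=3 → 1 (was ⊥); enqueue []
  #4 pop 3: in=⊥ → ⊥ (no change)
  #5 pop 4: in=1 → 3 (was ⊥); enqueue [1,2,3]
  #6 pop 5: in=1 → ⊤ (was 1); enqueue [4]
  #7 pop 6: in=⊤ → ⊤ (was 3); enqueue []
  #8 pop 7: in=1 → 2 (was ⊥); enqueue [6]
  #9 pop 1: in=⊤ → ⊤ (no change)
  #10 pop 2: in=⊤ → ⊤ (was 1); enqueue [7]
  #11 pop 3: in=3 → 2 (was ⊥); enqueue []
  #12 pop 4: in=⊤ → ⊤ (was 3); enqueue [1,2,3]
  #13 pop 6: in=⊤ → ⊤ (no change)
  #14 pop 7: in=⊤ → ⊤ (was 2); enqueue [6]
  #15 pop 1: in=⊤ → ⊤ (no change)
  #16 pop 2: in=⊤ → ⊤ (no change)
  #17 pop 3: in=⊤ → ⊤ (was 2); enqueue []
  #18 pop 6: in=⊤ → ⊤ (no change)

Fixpoint:
  val[0] = 1
  val[1] = ⊤
  val[2] = ⊤
  val[3] = ⊤
  val[4] = ⊤
  val[5] = ⊤
  val[6] = ⊤
  val[7] = ⊤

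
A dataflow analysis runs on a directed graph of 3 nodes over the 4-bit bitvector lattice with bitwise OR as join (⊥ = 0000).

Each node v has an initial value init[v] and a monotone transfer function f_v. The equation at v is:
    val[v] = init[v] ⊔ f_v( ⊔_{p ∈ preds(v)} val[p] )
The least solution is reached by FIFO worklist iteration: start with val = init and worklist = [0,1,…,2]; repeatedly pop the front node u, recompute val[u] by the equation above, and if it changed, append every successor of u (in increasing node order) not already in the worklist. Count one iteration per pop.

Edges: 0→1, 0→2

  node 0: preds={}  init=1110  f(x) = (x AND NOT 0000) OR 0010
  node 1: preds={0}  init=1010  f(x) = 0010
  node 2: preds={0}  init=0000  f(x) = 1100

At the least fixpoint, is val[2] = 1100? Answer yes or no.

yes

Iteration log — 3 steps:
  step 1. node 0  ⊔preds=0000  new=1110  stable
  step 2. node 1  ⊔preds=1110  new=1010  stable
  step 3. node 2  ⊔preds=1110  new=1100  old=0000  +wl: 

Least fixpoint reached:
  node 0: 1110
  node 1: 1010
  node 2: 1100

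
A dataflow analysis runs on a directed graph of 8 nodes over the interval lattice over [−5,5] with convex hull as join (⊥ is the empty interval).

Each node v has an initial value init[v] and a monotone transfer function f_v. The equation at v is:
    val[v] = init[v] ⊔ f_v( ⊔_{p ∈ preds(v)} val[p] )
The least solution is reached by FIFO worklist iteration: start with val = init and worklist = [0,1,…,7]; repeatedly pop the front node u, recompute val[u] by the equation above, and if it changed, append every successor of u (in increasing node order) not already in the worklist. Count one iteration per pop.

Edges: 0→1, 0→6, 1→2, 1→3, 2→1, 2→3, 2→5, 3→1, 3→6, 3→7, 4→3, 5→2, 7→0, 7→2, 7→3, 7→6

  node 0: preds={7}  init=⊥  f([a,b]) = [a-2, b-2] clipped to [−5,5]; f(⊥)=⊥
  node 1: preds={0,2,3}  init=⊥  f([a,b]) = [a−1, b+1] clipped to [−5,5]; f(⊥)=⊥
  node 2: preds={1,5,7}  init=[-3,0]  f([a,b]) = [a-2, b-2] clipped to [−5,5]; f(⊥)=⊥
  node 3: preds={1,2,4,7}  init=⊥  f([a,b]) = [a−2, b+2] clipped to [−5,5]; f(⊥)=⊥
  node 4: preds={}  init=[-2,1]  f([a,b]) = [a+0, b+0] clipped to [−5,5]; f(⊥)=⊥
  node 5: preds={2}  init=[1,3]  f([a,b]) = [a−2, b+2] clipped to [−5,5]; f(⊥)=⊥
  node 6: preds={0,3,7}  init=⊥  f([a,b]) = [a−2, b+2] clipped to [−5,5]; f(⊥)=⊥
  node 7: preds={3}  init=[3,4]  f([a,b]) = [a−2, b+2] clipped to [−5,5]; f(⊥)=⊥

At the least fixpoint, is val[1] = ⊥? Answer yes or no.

Worklist (16 pops):
  #1 pop 0: in=[3,4] → [1,2] (was ⊥); enqueue []
  #2 pop 1: in=[-3,2] → [-4,3] (was ⊥); enqueue []
  #3 pop 2: in=[-4,4] → [-5,2] (was [-3,0]); enqueue [1]
  #4 pop 3: in=[-5,4] → [-5,5] (was ⊥); enqueue []
  #5 pop 4: in=⊥ → [-2,1] (no change)
  #6 pop 5: in=[-5,2] → [-5,4] (was [1,3]); enqueue [2]
  #7 pop 6: in=[-5,5] → [-5,5] (was ⊥); enqueue []
  #8 pop 7: in=[-5,5] → [-5,5] (was [3,4]); enqueue [0,3,6]
  #9 pop 1: in=[-5,5] → [-5,5] (was [-4,3]); enqueue []
  #10 pop 2: in=[-5,5] → [-5,3] (was [-5,2]); enqueue [1,5]
  #11 pop 0: in=[-5,5] → [-5,3] (was [1,2]); enqueue []
  #12 pop 3: in=[-5,5] → [-5,5] (no change)
  #13 pop 6: in=[-5,5] → [-5,5] (no change)
  #14 pop 1: in=[-5,5] → [-5,5] (no change)
  #15 pop 5: in=[-5,3] → [-5,5] (was [-5,4]); enqueue [2]
  #16 pop 2: in=[-5,5] → [-5,3] (no change)

Fixpoint:
  val[0] = [-5,3]
  val[1] = [-5,5]
  val[2] = [-5,3]
  val[3] = [-5,5]
  val[4] = [-2,1]
  val[5] = [-5,5]
  val[6] = [-5,5]
  val[7] = [-5,5]

no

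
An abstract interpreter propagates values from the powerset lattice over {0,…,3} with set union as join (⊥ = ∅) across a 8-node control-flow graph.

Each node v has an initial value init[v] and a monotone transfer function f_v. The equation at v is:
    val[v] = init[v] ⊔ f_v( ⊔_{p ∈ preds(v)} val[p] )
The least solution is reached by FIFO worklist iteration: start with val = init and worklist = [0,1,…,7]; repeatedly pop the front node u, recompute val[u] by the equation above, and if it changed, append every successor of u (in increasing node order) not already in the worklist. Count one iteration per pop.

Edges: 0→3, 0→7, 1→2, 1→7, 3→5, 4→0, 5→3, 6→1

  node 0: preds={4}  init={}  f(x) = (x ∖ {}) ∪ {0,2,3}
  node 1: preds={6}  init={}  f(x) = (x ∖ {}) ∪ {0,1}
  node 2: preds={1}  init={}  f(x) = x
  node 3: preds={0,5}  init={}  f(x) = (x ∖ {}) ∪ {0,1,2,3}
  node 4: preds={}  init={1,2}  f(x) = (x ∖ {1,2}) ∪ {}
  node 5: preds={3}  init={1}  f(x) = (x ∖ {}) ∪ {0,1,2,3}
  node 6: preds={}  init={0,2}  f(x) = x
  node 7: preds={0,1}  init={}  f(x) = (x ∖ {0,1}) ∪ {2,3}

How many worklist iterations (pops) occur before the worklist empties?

9

Trace (9 dequeues):
  [1] u=0 | in {1,2} | out {0,1,2,3} | prev {} | push {}
  [2] u=1 | in {0,2} | out {0,1,2} | prev {} | push {}
  [3] u=2 | in {0,1,2} | out {0,1,2} | prev {} | push {}
  [4] u=3 | in {0,1,2,3} | out {0,1,2,3} | prev {} | push {}
  [5] u=4 | in {} | out {1,2} | ==
  [6] u=5 | in {0,1,2,3} | out {0,1,2,3} | prev {1} | push {3}
  [7] u=6 | in {} | out {0,2} | ==
  [8] u=7 | in {0,1,2,3} | out {2,3} | prev {} | push {}
  [9] u=3 | in {0,1,2,3} | out {0,1,2,3} | ==

Converged values:
  [0] {0,1,2,3}
  [1] {0,1,2}
  [2] {0,1,2}
  [3] {0,1,2,3}
  [4] {1,2}
  [5] {0,1,2,3}
  [6] {0,2}
  [7] {2,3}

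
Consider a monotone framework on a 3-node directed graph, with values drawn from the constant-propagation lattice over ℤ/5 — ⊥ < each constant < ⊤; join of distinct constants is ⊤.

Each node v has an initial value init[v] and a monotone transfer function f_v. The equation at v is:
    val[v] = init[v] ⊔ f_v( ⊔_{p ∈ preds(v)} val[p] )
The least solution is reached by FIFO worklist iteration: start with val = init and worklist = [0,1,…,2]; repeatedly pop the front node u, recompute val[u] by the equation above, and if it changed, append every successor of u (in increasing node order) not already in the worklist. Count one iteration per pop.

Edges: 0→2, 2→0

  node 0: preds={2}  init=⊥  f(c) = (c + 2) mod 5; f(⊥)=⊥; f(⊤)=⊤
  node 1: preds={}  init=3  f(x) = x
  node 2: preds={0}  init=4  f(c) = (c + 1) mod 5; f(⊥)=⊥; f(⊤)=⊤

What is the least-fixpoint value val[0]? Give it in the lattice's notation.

Worklist (5 pops):
  #1 pop 0: in=4 → 1 (was ⊥); enqueue []
  #2 pop 1: in=⊥ → 3 (no change)
  #3 pop 2: in=1 → ⊤ (was 4); enqueue [0]
  #4 pop 0: in=⊤ → ⊤ (was 1); enqueue [2]
  #5 pop 2: in=⊤ → ⊤ (no change)

Fixpoint:
  val[0] = ⊤
  val[1] = 3
  val[2] = ⊤

⊤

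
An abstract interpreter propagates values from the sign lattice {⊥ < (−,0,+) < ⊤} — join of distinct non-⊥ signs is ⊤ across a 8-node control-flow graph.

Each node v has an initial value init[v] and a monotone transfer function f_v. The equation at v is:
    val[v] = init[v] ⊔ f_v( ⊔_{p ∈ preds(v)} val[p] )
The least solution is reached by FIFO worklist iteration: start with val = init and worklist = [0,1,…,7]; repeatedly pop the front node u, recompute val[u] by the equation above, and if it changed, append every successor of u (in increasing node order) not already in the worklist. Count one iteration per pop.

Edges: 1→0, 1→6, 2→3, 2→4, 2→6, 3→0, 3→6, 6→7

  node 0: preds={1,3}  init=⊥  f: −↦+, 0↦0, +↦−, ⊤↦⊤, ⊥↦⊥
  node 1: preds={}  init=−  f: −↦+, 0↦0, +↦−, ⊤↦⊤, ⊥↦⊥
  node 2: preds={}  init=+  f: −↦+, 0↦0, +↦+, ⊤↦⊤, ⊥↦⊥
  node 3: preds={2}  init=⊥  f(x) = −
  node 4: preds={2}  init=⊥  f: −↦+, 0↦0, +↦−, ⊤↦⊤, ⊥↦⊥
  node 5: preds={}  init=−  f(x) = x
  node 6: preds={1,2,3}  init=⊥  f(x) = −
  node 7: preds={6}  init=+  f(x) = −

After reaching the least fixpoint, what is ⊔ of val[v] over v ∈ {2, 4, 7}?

⊤

Worklist (9 pops):
  #1 pop 0: in=− → + (was ⊥); enqueue []
  #2 pop 1: in=⊥ → − (no change)
  #3 pop 2: in=⊥ → + (no change)
  #4 pop 3: in=+ → − (was ⊥); enqueue [0]
  #5 pop 4: in=+ → − (was ⊥); enqueue []
  #6 pop 5: in=⊥ → − (no change)
  #7 pop 6: in=⊤ → − (was ⊥); enqueue []
  #8 pop 7: in=− → ⊤ (was +); enqueue []
  #9 pop 0: in=− → + (no change)

Fixpoint:
  val[0] = +
  val[1] = −
  val[2] = +
  val[3] = −
  val[4] = −
  val[5] = −
  val[6] = −
  val[7] = ⊤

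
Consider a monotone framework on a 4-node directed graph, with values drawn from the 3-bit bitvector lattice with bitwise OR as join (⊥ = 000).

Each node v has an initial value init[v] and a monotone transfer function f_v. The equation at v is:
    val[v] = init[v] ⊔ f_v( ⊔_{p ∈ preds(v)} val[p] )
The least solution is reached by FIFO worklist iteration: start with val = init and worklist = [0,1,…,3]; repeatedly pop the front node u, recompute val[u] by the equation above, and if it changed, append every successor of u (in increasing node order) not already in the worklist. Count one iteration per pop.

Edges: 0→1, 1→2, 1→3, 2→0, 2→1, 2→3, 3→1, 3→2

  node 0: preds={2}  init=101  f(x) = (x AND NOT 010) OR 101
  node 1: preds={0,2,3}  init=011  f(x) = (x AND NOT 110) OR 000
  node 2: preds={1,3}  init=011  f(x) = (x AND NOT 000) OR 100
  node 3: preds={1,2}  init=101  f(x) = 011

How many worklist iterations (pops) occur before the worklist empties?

Worklist (7 pops):
  #1 pop 0: in=011 → 101 (no change)
  #2 pop 1: in=111 → 011 (no change)
  #3 pop 2: in=111 → 111 (was 011); enqueue [0,1]
  #4 pop 3: in=111 → 111 (was 101); enqueue [2]
  #5 pop 0: in=111 → 101 (no change)
  #6 pop 1: in=111 → 011 (no change)
  #7 pop 2: in=111 → 111 (no change)

Fixpoint:
  val[0] = 101
  val[1] = 011
  val[2] = 111
  val[3] = 111

7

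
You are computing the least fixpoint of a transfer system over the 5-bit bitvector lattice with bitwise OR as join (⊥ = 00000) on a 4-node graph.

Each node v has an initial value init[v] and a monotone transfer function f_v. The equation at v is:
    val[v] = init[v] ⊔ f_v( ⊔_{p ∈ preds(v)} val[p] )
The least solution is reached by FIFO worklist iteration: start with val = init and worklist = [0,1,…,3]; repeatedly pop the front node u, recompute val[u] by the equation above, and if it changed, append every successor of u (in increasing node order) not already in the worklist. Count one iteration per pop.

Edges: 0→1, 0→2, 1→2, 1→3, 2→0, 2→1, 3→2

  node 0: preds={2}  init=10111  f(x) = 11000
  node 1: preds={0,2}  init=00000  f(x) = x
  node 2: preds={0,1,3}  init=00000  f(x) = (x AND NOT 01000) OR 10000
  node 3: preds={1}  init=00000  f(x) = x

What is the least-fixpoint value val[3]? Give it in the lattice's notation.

11111

Trace (7 dequeues):
  [1] u=0 | in 00000 | out 11111 | prev 10111 | push {}
  [2] u=1 | in 11111 | out 11111 | prev 00000 | push {}
  [3] u=2 | in 11111 | out 10111 | prev 00000 | push {0,1}
  [4] u=3 | in 11111 | out 11111 | prev 00000 | push {2}
  [5] u=0 | in 10111 | out 11111 | ==
  [6] u=1 | in 11111 | out 11111 | ==
  [7] u=2 | in 11111 | out 10111 | ==

Converged values:
  [0] 11111
  [1] 11111
  [2] 10111
  [3] 11111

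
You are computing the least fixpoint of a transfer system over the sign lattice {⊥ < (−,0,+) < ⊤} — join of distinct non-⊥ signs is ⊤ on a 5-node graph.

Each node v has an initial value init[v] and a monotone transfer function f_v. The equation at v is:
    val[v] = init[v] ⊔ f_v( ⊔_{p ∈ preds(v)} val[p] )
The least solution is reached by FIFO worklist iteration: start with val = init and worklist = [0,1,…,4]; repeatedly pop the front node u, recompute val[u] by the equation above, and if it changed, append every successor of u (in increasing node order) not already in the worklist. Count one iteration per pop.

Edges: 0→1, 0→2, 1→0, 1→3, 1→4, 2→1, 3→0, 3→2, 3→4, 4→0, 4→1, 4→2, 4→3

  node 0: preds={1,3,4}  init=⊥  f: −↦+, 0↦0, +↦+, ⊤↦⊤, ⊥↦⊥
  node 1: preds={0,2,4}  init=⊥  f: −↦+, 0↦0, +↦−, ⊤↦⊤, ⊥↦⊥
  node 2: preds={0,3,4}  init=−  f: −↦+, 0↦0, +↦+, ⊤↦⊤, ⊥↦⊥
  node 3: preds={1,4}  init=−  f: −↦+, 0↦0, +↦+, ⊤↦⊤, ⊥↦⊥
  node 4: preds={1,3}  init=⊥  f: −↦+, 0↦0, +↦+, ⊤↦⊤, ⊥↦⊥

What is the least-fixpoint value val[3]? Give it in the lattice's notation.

⊤

Iteration log — 9 steps:
  step 1. node 0  ⊔preds=−  new=+  old=⊥  +wl: 
  step 2. node 1  ⊔preds=⊤  new=⊤  old=⊥  +wl: 0
  step 3. node 2  ⊔preds=⊤  new=⊤  old=−  +wl: 1
  step 4. node 3  ⊔preds=⊤  new=⊤  old=−  +wl: 2
  step 5. node 4  ⊔preds=⊤  new=⊤  old=⊥  +wl: 3
  step 6. node 0  ⊔preds=⊤  new=⊤  old=+  +wl: 
  step 7. node 1  ⊔preds=⊤  new=⊤  stable
  step 8. node 2  ⊔preds=⊤  new=⊤  stable
  step 9. node 3  ⊔preds=⊤  new=⊤  stable

Least fixpoint reached:
  node 0: ⊤
  node 1: ⊤
  node 2: ⊤
  node 3: ⊤
  node 4: ⊤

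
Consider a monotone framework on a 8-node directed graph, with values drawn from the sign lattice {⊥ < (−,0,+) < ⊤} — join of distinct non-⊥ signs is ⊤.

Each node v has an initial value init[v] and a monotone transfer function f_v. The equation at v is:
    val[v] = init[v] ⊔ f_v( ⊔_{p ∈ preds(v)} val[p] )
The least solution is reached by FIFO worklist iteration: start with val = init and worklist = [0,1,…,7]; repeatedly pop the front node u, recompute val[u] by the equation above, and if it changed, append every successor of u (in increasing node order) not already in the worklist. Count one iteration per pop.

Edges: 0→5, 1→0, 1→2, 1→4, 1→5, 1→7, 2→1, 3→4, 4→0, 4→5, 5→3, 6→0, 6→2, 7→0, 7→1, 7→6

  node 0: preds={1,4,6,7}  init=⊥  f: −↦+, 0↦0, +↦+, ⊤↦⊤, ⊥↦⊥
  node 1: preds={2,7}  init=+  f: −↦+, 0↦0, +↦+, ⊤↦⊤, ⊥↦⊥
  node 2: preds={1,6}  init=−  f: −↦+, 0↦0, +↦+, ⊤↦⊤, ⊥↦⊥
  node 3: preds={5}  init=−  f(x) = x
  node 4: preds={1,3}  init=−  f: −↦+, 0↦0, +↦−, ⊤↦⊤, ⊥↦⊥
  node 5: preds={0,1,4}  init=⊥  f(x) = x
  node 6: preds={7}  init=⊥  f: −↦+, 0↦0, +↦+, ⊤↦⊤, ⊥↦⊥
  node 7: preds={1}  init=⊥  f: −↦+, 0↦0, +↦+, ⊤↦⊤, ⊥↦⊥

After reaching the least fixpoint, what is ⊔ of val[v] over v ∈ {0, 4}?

Trace (21 dequeues):
  [1] u=0 | in ⊤ | out ⊤ | prev ⊥ | push {}
  [2] u=1 | in − | out + | ==
  [3] u=2 | in + | out ⊤ | prev − | push {1}
  [4] u=3 | in ⊥ | out − | ==
  [5] u=4 | in ⊤ | out ⊤ | prev − | push {0}
  [6] u=5 | in ⊤ | out ⊤ | prev ⊥ | push {3}
  [7] u=6 | in ⊥ | out ⊥ | ==
  [8] u=7 | in + | out + | prev ⊥ | push {6}
  [9] u=1 | in ⊤ | out ⊤ | prev + | push {2,4,5,7}
  [10] u=0 | in ⊤ | out ⊤ | ==
  [11] u=3 | in ⊤ | out ⊤ | prev − | push {}
  [12] u=6 | in + | out + | prev ⊥ | push {0}
  [13] u=2 | in ⊤ | out ⊤ | ==
  [14] u=4 | in ⊤ | out ⊤ | ==
  [15] u=5 | in ⊤ | out ⊤ | ==
  [16] u=7 | in ⊤ | out ⊤ | prev + | push {1,6}
  [17] u=0 | in ⊤ | out ⊤ | ==
  [18] u=1 | in ⊤ | out ⊤ | ==
  [19] u=6 | in ⊤ | out ⊤ | prev + | push {0,2}
  [20] u=0 | in ⊤ | out ⊤ | ==
  [21] u=2 | in ⊤ | out ⊤ | ==

Converged values:
  [0] ⊤
  [1] ⊤
  [2] ⊤
  [3] ⊤
  [4] ⊤
  [5] ⊤
  [6] ⊤
  [7] ⊤

⊤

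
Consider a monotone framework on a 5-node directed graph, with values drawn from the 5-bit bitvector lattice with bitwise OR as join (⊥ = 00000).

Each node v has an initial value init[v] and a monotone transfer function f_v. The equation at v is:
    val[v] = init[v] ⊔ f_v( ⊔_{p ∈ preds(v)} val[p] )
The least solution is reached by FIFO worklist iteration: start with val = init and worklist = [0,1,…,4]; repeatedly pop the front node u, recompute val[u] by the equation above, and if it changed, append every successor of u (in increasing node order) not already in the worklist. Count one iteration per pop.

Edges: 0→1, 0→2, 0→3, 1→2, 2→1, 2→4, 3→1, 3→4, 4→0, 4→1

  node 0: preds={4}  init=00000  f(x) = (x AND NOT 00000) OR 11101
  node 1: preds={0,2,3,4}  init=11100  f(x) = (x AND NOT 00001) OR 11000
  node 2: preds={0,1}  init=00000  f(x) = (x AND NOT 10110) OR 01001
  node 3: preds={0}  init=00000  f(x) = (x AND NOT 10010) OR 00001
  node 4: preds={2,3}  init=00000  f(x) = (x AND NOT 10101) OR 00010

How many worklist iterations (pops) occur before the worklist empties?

10

Worklist (10 pops):
  #1 pop 0: in=00000 → 11101 (was 00000); enqueue []
  #2 pop 1: in=11101 → 11100 (no change)
  #3 pop 2: in=11101 → 01001 (was 00000); enqueue [1]
  #4 pop 3: in=11101 → 01101 (was 00000); enqueue []
  #5 pop 4: in=01101 → 01010 (was 00000); enqueue [0]
  #6 pop 1: in=11111 → 11110 (was 11100); enqueue [2]
  #7 pop 0: in=01010 → 11111 (was 11101); enqueue [1,3]
  #8 pop 2: in=11111 → 01001 (no change)
  #9 pop 1: in=11111 → 11110 (no change)
  #10 pop 3: in=11111 → 01101 (no change)

Fixpoint:
  val[0] = 11111
  val[1] = 11110
  val[2] = 01001
  val[3] = 01101
  val[4] = 01010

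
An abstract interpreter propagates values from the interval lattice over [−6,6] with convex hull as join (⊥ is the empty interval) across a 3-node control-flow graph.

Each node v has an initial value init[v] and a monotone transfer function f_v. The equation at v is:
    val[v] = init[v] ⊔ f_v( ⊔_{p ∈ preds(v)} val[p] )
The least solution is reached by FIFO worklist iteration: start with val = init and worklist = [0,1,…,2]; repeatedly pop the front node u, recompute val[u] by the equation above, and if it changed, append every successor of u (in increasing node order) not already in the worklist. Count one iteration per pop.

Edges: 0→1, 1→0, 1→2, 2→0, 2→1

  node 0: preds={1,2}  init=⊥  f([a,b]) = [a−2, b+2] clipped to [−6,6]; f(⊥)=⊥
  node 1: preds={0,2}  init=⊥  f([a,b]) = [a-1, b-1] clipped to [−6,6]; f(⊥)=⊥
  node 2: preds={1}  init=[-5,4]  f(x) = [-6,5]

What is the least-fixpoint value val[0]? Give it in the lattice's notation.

[-6,6]

Iteration log — 5 steps:
  step 1. node 0  ⊔preds=[-5,4]  new=[-6,6]  old=⊥  +wl: 
  step 2. node 1  ⊔preds=[-6,6]  new=[-6,5]  old=⊥  +wl: 0
  step 3. node 2  ⊔preds=[-6,5]  new=[-6,5]  old=[-5,4]  +wl: 1
  step 4. node 0  ⊔preds=[-6,5]  new=[-6,6]  stable
  step 5. node 1  ⊔preds=[-6,6]  new=[-6,5]  stable

Least fixpoint reached:
  node 0: [-6,6]
  node 1: [-6,5]
  node 2: [-6,5]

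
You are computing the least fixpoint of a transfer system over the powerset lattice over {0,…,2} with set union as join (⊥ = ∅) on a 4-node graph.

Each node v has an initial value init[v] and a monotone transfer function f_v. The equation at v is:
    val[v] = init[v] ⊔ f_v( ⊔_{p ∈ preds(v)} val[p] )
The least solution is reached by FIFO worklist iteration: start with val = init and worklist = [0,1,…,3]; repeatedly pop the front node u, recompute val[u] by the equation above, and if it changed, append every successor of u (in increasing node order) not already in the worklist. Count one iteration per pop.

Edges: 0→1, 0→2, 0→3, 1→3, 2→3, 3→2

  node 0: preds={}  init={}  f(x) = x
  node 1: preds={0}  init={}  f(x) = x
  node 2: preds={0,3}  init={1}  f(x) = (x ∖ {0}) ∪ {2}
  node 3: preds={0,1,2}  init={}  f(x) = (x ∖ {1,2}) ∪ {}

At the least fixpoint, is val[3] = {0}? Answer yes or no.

no

Iteration log — 4 steps:
  step 1. node 0  ⊔preds={}  new={}  stable
  step 2. node 1  ⊔preds={}  new={}  stable
  step 3. node 2  ⊔preds={}  new={1,2}  old={1}  +wl: 
  step 4. node 3  ⊔preds={1,2}  new={}  stable

Least fixpoint reached:
  node 0: {}
  node 1: {}
  node 2: {1,2}
  node 3: {}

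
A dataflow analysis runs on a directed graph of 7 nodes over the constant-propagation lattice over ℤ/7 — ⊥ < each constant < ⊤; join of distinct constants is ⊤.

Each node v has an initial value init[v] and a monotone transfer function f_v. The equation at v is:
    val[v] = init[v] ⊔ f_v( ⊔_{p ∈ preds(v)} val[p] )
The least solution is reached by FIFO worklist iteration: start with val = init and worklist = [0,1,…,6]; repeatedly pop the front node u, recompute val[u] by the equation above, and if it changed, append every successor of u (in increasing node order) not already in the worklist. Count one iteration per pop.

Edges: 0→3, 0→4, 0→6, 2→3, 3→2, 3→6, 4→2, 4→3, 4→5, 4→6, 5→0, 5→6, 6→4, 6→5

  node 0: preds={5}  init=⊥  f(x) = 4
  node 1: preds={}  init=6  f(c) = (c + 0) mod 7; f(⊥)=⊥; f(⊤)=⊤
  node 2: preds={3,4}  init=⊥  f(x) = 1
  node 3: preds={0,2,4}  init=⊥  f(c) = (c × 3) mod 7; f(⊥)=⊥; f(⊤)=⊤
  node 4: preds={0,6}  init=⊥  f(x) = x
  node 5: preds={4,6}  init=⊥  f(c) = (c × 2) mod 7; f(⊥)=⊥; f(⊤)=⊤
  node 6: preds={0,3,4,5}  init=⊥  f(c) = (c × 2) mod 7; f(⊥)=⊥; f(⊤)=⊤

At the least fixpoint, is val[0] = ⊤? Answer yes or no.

Iteration log — 16 steps:
  step 1. node 0  ⊔preds=⊥  new=4  old=⊥  +wl: 
  step 2. node 1  ⊔preds=⊥  new=6  stable
  step 3. node 2  ⊔preds=⊥  new=1  old=⊥  +wl: 
  step 4. node 3  ⊔preds=⊤  new=⊤  old=⊥  +wl: 2
  step 5. node 4  ⊔preds=4  new=4  old=⊥  +wl: 3
  step 6. node 5  ⊔preds=4  new=1  old=⊥  +wl: 0
  step 7. node 6  ⊔preds=⊤  new=⊤  old=⊥  +wl: 4,5
  step 8. node 2  ⊔preds=⊤  new=1  stable
  step 9. node 3  ⊔preds=⊤  new=⊤  stable
  step 10. node 0  ⊔preds=1  new=4  stable
  step 11. node 4  ⊔preds=⊤  new=⊤  old=4  +wl: 2,3,6
  step 12. node 5  ⊔preds=⊤  new=⊤  old=1  +wl: 0
  step 13. node 2  ⊔preds=⊤  new=1  stable
  step 14. node 3  ⊔preds=⊤  new=⊤  stable
  step 15. node 6  ⊔preds=⊤  new=⊤  stable
  step 16. node 0  ⊔preds=⊤  new=4  stable

Least fixpoint reached:
  node 0: 4
  node 1: 6
  node 2: 1
  node 3: ⊤
  node 4: ⊤
  node 5: ⊤
  node 6: ⊤

no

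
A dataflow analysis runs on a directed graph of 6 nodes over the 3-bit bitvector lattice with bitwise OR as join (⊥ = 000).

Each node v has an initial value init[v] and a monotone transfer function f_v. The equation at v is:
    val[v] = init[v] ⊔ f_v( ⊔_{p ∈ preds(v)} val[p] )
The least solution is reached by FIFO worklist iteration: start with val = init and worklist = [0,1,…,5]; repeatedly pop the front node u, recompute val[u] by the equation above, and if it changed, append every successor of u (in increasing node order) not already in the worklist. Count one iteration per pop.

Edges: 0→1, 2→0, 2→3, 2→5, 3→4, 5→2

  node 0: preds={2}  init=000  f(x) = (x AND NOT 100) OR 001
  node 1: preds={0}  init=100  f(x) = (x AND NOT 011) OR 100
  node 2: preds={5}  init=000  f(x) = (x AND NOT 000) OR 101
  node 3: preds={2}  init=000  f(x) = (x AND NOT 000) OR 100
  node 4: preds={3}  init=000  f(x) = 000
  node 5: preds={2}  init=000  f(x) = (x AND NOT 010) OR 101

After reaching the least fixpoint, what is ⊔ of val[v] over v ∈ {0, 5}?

Worklist (8 pops):
  #1 pop 0: in=000 → 001 (was 000); enqueue []
  #2 pop 1: in=001 → 100 (no change)
  #3 pop 2: in=000 → 101 (was 000); enqueue [0]
  #4 pop 3: in=101 → 101 (was 000); enqueue []
  #5 pop 4: in=101 → 000 (no change)
  #6 pop 5: in=101 → 101 (was 000); enqueue [2]
  #7 pop 0: in=101 → 001 (no change)
  #8 pop 2: in=101 → 101 (no change)

Fixpoint:
  val[0] = 001
  val[1] = 100
  val[2] = 101
  val[3] = 101
  val[4] = 000
  val[5] = 101

101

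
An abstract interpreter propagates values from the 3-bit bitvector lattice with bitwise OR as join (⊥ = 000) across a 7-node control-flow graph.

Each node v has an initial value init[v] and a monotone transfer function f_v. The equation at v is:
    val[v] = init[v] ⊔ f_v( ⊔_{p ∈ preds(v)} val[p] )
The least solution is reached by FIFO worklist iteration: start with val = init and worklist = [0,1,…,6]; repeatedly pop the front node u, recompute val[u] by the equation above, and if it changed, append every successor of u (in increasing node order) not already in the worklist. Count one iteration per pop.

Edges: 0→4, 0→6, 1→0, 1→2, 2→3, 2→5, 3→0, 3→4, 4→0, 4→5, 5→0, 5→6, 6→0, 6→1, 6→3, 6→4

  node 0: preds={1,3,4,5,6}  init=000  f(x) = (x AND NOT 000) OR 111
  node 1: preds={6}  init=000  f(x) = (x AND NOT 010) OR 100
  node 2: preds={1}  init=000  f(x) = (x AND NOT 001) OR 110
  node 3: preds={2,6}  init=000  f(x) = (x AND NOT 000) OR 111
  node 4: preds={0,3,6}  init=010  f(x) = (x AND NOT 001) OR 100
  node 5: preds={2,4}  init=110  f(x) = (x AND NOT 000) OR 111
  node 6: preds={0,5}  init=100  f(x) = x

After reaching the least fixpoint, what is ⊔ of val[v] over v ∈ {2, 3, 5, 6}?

Trace (13 dequeues):
  [1] u=0 | in 110 | out 111 | prev 000 | push {}
  [2] u=1 | in 100 | out 100 | prev 000 | push {0}
  [3] u=2 | in 100 | out 110 | prev 000 | push {}
  [4] u=3 | in 110 | out 111 | prev 000 | push {}
  [5] u=4 | in 111 | out 110 | prev 010 | push {}
  [6] u=5 | in 110 | out 111 | prev 110 | push {}
  [7] u=6 | in 111 | out 111 | prev 100 | push {1,3,4}
  [8] u=0 | in 111 | out 111 | ==
  [9] u=1 | in 111 | out 101 | prev 100 | push {0,2}
  [10] u=3 | in 111 | out 111 | ==
  [11] u=4 | in 111 | out 110 | ==
  [12] u=0 | in 111 | out 111 | ==
  [13] u=2 | in 101 | out 110 | ==

Converged values:
  [0] 111
  [1] 101
  [2] 110
  [3] 111
  [4] 110
  [5] 111
  [6] 111

111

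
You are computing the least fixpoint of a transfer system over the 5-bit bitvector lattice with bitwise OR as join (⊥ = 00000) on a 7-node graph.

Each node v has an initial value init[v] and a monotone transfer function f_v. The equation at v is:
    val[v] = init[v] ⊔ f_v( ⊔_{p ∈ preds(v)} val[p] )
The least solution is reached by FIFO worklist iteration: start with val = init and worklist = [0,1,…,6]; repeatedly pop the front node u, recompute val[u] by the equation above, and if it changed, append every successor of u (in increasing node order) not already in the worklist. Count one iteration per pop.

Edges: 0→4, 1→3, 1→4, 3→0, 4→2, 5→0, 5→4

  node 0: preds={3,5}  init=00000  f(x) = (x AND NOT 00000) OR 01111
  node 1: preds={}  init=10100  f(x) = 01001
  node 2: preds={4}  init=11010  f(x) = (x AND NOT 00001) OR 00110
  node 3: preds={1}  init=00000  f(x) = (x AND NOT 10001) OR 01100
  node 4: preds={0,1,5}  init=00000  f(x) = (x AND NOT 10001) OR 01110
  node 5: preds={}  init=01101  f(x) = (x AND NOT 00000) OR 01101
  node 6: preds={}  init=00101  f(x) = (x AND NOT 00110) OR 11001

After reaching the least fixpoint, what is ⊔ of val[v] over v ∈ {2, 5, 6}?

Trace (9 dequeues):
  [1] u=0 | in 01101 | out 01111 | prev 00000 | push {}
  [2] u=1 | in 00000 | out 11101 | prev 10100 | push {}
  [3] u=2 | in 00000 | out 11110 | prev 11010 | push {}
  [4] u=3 | in 11101 | out 01100 | prev 00000 | push {0}
  [5] u=4 | in 11111 | out 01110 | prev 00000 | push {2}
  [6] u=5 | in 00000 | out 01101 | ==
  [7] u=6 | in 00000 | out 11101 | prev 00101 | push {}
  [8] u=0 | in 01101 | out 01111 | ==
  [9] u=2 | in 01110 | out 11110 | ==

Converged values:
  [0] 01111
  [1] 11101
  [2] 11110
  [3] 01100
  [4] 01110
  [5] 01101
  [6] 11101

11111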